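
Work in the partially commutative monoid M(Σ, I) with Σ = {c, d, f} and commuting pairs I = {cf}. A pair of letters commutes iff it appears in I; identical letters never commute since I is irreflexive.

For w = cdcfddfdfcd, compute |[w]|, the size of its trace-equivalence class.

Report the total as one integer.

0(c) covers ∅
1(d) covers 0:c
2(c) covers 1:d
3(f) covers 1:d
4(d) covers 2:c, 3:f
5(d) covers 4:d
6(f) covers 5:d
7(d) covers 6:f
8(f) covers 7:d
9(c) covers 7:d
10(d) covers 8:f, 9:c
floor of heap: 0:c
completions by unplaced set U, small U first (add the entries for U minus each lowest piece of U):
  |U|=1: {10}:1
  |U|=2: {8,10}:1  {9,10}:1
  |U|=3: {8,9,10}:2
  |U|=4: {7,8,9,10}:2
  |U|=5: {6,7,8,9,10}:2
  |U|=6: {5,6,7,8,9,10}:2
  |U|=7: {4,5,6,7,8,9,10}:2
  |U|=8: {2,4,5,6,7,8,9,10}:2  {3,4,5,6,7,8,9,10}:2
  |U|=9: {2,3,4,5,6,7,8,9,10}:4
  start at 0(c): 4

4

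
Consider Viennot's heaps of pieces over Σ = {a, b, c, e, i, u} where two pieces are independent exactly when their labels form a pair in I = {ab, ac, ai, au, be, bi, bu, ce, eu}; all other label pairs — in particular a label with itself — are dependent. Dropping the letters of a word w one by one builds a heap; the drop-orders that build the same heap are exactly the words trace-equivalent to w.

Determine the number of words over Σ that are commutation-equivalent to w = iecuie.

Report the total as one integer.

3

#0=i has no predecessor
#1=e depends on [0:i]
#2=c depends on [0:i]
#3=u depends on [2:c]
#4=i depends on [1:e, 3:u]
#5=e depends on [4:i]
sources: [0:i]
N(rest) = Σ N(rest − s) over sources s of rest; N(one piece) = 1:
  size 1 → [5]=1
  size 2 → [4,5]=1
  size 3 → [1,4,5]=1  [3,4,5]=1
  size 4 → [1,3,4,5]=2  [2,3,4,5]=1
  first=0(i) contributes 3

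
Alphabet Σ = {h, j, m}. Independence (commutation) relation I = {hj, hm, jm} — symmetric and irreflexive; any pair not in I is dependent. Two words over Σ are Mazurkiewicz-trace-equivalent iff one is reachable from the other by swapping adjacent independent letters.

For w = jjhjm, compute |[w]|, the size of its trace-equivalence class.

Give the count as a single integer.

0(j) covers ∅
1(j) covers 0:j
2(h) covers ∅
3(j) covers 1:j
4(m) covers ∅
floor of heap: 0:j, 2:h, 4:m
completions by unplaced set U, small U first (add the entries for U minus each lowest piece of U):
  |U|=1: {2}:1  {3}:1  {4}:1
  |U|=2: {1,3}:1  {2,3}:2  {2,4}:2  {3,4}:2
  |U|=3: {0,1,3}:1  {1,2,3}:3  {1,3,4}:3  {2,3,4}:6
  start at 0(j): 12
  start at 2(h): 4
  start at 4(m): 4
sum over floor = 20

20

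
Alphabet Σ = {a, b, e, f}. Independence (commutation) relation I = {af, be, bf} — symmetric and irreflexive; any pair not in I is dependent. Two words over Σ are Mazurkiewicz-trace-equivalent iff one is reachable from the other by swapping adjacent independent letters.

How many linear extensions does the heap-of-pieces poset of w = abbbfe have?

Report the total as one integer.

14

drop 0:a onto floor
drop 1:b onto {0:a}
drop 2:b onto {1:b}
drop 3:b onto {2:b}
drop 4:f onto floor
drop 5:e onto {0:a, 4:f}
ground layer = {0:a, 4:f}
drop-orders for the pieces not yet dropped (sum over which currently-grounded one goes next):
  1 to go: {3} 1  {5} 1
  2 to go: {2,3} 1  {3,5} 2  {4,5} 1
  3 to go: {1,2,3} 1  {2,3,5} 3  {3,4,5} 3
  4 to go: {1,2,3,5} 4  {2,3,4,5} 6
  if 0:a drops first: 10 orders
  if 4:f drops first: 4 orders
heap linearizations: 14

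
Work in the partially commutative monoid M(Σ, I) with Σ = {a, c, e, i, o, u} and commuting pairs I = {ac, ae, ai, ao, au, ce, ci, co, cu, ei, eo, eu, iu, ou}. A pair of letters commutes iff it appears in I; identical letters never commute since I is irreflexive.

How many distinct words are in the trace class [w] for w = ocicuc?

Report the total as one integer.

60

drop 0:o onto floor
drop 1:c onto floor
drop 2:i onto {0:o}
drop 3:c onto {1:c}
drop 4:u onto floor
drop 5:c onto {3:c}
ground layer = {0:o, 1:c, 4:u}
drop-orders for the pieces not yet dropped (sum over which currently-grounded one goes next):
  1 to go: {2} 1  {4} 1  {5} 1
  2 to go: {0,2} 1  {2,4} 2  {2,5} 2  {3,5} 1  {4,5} 2
  3 to go: {0,2,4} 3  {0,2,5} 3  {1,3,5} 1  {2,3,5} 3  {2,4,5} 6  {3,4,5} 3
  4 to go: {0,2,3,5} 6  {0,2,4,5} 12  {1,2,3,5} 4  {1,3,4,5} 4  {2,3,4,5} 12
  if 0:o drops first: 20 orders
  if 1:c drops first: 30 orders
  if 4:u drops first: 10 orders
heap linearizations: 60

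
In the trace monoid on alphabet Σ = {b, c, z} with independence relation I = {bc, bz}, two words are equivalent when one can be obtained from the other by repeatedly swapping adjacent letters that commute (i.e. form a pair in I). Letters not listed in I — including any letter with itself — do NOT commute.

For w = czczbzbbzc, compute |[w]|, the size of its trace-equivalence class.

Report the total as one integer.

#0=c has no predecessor
#1=z depends on [0:c]
#2=c depends on [1:z]
#3=z depends on [2:c]
#4=b has no predecessor
#5=z depends on [3:z]
#6=b depends on [4:b]
#7=b depends on [6:b]
#8=z depends on [5:z]
#9=c depends on [8:z]
sources: [0:c, 4:b]
N(rest) = Σ N(rest − s) over sources s of rest; N(one piece) = 1:
  size 1 → [7]=1  [9]=1
  size 2 → [6,7]=1  [7,9]=2  [8,9]=1
  size 3 → [4,6,7]=1  [5,8,9]=1  [6,7,9]=3  [7,8,9]=3
  size 4 → [3,5,8,9]=1  [4,6,7,9]=4  [5,7,8,9]=4  [6,7,8,9]=6
  size 5 → [2,3,5,8,9]=1  [3,5,7,8,9]=5  [4,6,7,8,9]=10  [5,6,7,8,9]=10
  size 6 → [1,2,3,5,8,9]=1  [2,3,5,7,8,9]=6  [3,5,6,7,8,9]=15  [4,5,6,7,8,9]=20
  size 7 → [0,1,2,3,5,8,9]=1  [1,2,3,5,7,8,9]=7  [2,3,5,6,7,8,9]=21  [3,4,5,6,7,8,9]=35
  size 8 → [0,1,2,3,5,7,8,9]=8  [1,2,3,5,6,7,8,9]=28  [2,3,4,5,6,7,8,9]=56
  first=0(c) contributes 84
  first=4(b) contributes 36
|[w]| = 120

120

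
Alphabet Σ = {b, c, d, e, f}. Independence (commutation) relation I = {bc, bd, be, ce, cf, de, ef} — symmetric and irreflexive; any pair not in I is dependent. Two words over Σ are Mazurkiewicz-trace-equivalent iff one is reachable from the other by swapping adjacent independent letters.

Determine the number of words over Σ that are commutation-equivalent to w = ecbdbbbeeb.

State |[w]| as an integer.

2520

0(e) covers ∅
1(c) covers ∅
2(b) covers ∅
3(d) covers 1:c
4(b) covers 2:b
5(b) covers 4:b
6(b) covers 5:b
7(e) covers 0:e
8(e) covers 7:e
9(b) covers 6:b
floor of heap: 0:e, 1:c, 2:b
completions by unplaced set U, small U first (add the entries for U minus each lowest piece of U):
  |U|=1: {3}:1  {8}:1  {9}:1
  |U|=2: {1,3}:1  {3,8}:2  {3,9}:2  {6,9}:1  {7,8}:1  {8,9}:2
  |U|=3: {0,7,8}:1  {1,3,8}:3  {1,3,9}:3  {3,6,9}:3  {3,7,8}:3  {3,8,9}:6  {5,6,9}:1  {6,8,9}:3  {7,8,9}:3
  |U|=4: {0,3,7,8}:4  {0,7,8,9}:4  {1,3,6,9}:6  {1,3,7,8}:6  {1,3,8,9}:12  {3,5,6,9}:4  {3,6,8,9}:12  {3,7,8,9}:12  {4,5,6,9}:1  {5,6,8,9}:4  {6,7,8,9}:6
  |U|=5: {0,1,3,7,8}:10  {0,3,7,8,9}:20  {0,6,7,8,9}:10  {1,3,5,6,9}:10  {1,3,6,8,9}:30  {1,3,7,8,9}:30  {2,4,5,6,9}:1  {3,4,5,6,9}:5  {3,5,6,8,9}:20  {3,6,7,8,9}:30  {4,5,6,8,9}:5  {5,6,7,8,9}:10
  |U|=6: {0,1,3,7,8,9}:60  {0,3,6,7,8,9}:60  {0,5,6,7,8,9}:20  {1,3,4,5,6,9}:15  {1,3,5,6,8,9}:60  {1,3,6,7,8,9}:90  {2,3,4,5,6,9}:6  {2,4,5,6,8,9}:6  {3,4,5,6,8,9}:30  {3,5,6,7,8,9}:60  {4,5,6,7,8,9}:15
  |U|=7: {0,1,3,6,7,8,9}:210  {0,3,5,6,7,8,9}:140  {0,4,5,6,7,8,9}:35  {1,2,3,4,5,6,9}:21  {1,3,4,5,6,8,9}:105  {1,3,5,6,7,8,9}:210  {2,3,4,5,6,8,9}:42  {2,4,5,6,7,8,9}:21  {3,4,5,6,7,8,9}:105
  |U|=8: {0,1,3,5,6,7,8,9}:560  {0,2,4,5,6,7,8,9}:56  {0,3,4,5,6,7,8,9}:280  {1,2,3,4,5,6,8,9}:168  {1,3,4,5,6,7,8,9}:420  {2,3,4,5,6,7,8,9}:168
  start at 0(e): 756
  start at 1(c): 504
  start at 2(b): 1260
sum over floor = 2520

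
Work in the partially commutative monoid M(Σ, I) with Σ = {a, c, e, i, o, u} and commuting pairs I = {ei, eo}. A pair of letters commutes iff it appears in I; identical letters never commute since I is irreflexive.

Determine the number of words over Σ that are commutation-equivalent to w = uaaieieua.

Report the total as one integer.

6

piece 0:u — minimal
piece 1:a rests on {0:u}
piece 2:a rests on {1:a}
piece 3:i rests on {2:a}
piece 4:e rests on {2:a}
piece 5:i rests on {3:i}
piece 6:e rests on {4:e}
piece 7:u rests on {5:i, 6:e}
piece 8:a rests on {7:u}
minimal pieces: {0:u}
ways to finish when only these pieces remain (= sum over removing one remaining piece with nothing left below it):
  1 left: {8}→1
  2 left: {7,8}→1
  3 left: {5,7,8}→1  {6,7,8}→1
  4 left: {3,5,7,8}→1  {4,6,7,8}→1  {5,6,7,8}→2
  5 left: {3,5,6,7,8}→3  {4,5,6,7,8}→3
  6 left: {3,4,5,6,7,8}→6
  7 left: {2,3,4,5,6,7,8}→6
  placing 0:u first → 6 extensions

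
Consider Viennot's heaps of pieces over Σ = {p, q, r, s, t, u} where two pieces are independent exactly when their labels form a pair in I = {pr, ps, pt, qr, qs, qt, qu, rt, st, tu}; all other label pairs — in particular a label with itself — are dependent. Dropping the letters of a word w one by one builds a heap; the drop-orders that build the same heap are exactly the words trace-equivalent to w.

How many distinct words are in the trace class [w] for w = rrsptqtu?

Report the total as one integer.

392

drop 0:r onto floor
drop 1:r onto {0:r}
drop 2:s onto {1:r}
drop 3:p onto floor
drop 4:t onto floor
drop 5:q onto {3:p}
drop 6:t onto {4:t}
drop 7:u onto {2:s, 3:p}
ground layer = {0:r, 3:p, 4:t}
drop-orders for the pieces not yet dropped (sum over which currently-grounded one goes next):
  1 to go: {5} 1  {6} 1  {7} 1
  2 to go: {2,7} 1  {4,6} 1  {5,6} 2  {5,7} 2  {6,7} 2
  3 to go: {1,2,7} 1  {2,5,7} 3  {2,6,7} 3  {3,5,7} 2  {4,5,6} 3  {4,6,7} 3  {5,6,7} 6
  4 to go: {0,1,2,7} 1  {1,2,5,7} 4  {1,2,6,7} 4  {2,3,5,7} 5  {2,4,6,7} 6  {2,5,6,7} 12  {3,5,6,7} 8  {4,5,6,7} 12
  5 to go: {0,1,2,5,7} 5  {0,1,2,6,7} 5  {1,2,3,5,7} 9  {1,2,4,6,7} 10  {1,2,5,6,7} 20  {2,3,5,6,7} 25  {2,4,5,6,7} 30  {3,4,5,6,7} 20
  6 to go: {0,1,2,3,5,7} 14  {0,1,2,4,6,7} 15  {0,1,2,5,6,7} 30  {1,2,3,5,6,7} 54  {1,2,4,5,6,7} 60  {2,3,4,5,6,7} 75
  if 0:r drops first: 189 orders
  if 3:p drops first: 105 orders
  if 4:t drops first: 98 orders
heap linearizations: 392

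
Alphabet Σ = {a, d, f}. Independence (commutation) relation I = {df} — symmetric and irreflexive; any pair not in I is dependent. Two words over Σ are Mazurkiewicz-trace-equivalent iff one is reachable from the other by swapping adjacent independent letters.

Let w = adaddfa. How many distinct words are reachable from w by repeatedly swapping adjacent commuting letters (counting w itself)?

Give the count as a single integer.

piece 0:a — minimal
piece 1:d rests on {0:a}
piece 2:a rests on {1:d}
piece 3:d rests on {2:a}
piece 4:d rests on {3:d}
piece 5:f rests on {2:a}
piece 6:a rests on {4:d, 5:f}
minimal pieces: {0:a}
ways to finish when only these pieces remain (= sum over removing one remaining piece with nothing left below it):
  1 left: {6}→1
  2 left: {4,6}→1  {5,6}→1
  3 left: {3,4,6}→1  {4,5,6}→2
  4 left: {3,4,5,6}→3
  5 left: {2,3,4,5,6}→3
  placing 0:a first → 3 extensions

3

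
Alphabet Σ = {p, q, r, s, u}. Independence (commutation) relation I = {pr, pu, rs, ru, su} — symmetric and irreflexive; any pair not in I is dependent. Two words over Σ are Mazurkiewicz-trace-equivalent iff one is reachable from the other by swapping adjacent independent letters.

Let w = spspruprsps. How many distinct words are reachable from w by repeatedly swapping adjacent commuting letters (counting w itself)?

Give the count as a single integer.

495

drop 0:s onto floor
drop 1:p onto {0:s}
drop 2:s onto {1:p}
drop 3:p onto {2:s}
drop 4:r onto floor
drop 5:u onto floor
drop 6:p onto {3:p}
drop 7:r onto {4:r}
drop 8:s onto {6:p}
drop 9:p onto {8:s}
drop 10:s onto {9:p}
ground layer = {0:s, 4:r, 5:u}
drop-orders for the pieces not yet dropped (sum over which currently-grounded one goes next):
  1 to go: {5} 1  {7} 1  {10} 1
  2 to go: {4,7} 1  {5,7} 2  {5,10} 2  {7,10} 2  {9,10} 1
  3 to go: {4,5,7} 3  {4,7,10} 3  {5,7,10} 6  {5,9,10} 3  {7,9,10} 3  {8,9,10} 1
  4 to go: {4,5,7,10} 12  {4,7,9,10} 6  {5,7,9,10} 12  {5,8,9,10} 4  {6,8,9,10} 1  {7,8,9,10} 4
  5 to go: {3,6,8,9,10} 1  {4,5,7,9,10} 30  {4,7,8,9,10} 10  {5,6,8,9,10} 5  {5,7,8,9,10} 20  {6,7,8,9,10} 5
  6 to go: {2,3,6,8,9,10} 1  {3,5,6,8,9,10} 6  {3,6,7,8,9,10} 6  {4,5,7,8,9,10} 60  {4,6,7,8,9,10} 15  {5,6,7,8,9,10} 30
  7 to go: {1,2,3,6,8,9,10} 1  {2,3,5,6,8,9,10} 7  {2,3,6,7,8,9,10} 7  {3,4,6,7,8,9,10} 21  {3,5,6,7,8,9,10} 42  {4,5,6,7,8,9,10} 105
  8 to go: {0,1,2,3,6,8,9,10} 1  {1,2,3,5,6,8,9,10} 8  {1,2,3,6,7,8,9,10} 8  {2,3,4,6,7,8,9,10} 28  {2,3,5,6,7,8,9,10} 56  {3,4,5,6,7,8,9,10} 168
  9 to go: {0,1,2,3,5,6,8,9,10} 9  {0,1,2,3,6,7,8,9,10} 9  {1,2,3,4,6,7,8,9,10} 36  {1,2,3,5,6,7,8,9,10} 72  {2,3,4,5,6,7,8,9,10} 252
  if 0:s drops first: 360 orders
  if 4:r drops first: 90 orders
  if 5:u drops first: 45 orders
heap linearizations: 495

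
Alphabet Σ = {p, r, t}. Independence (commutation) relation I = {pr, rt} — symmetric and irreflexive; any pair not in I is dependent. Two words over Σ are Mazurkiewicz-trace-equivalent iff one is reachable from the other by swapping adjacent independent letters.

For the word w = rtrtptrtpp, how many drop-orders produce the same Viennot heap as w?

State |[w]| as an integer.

120

#0=r has no predecessor
#1=t has no predecessor
#2=r depends on [0:r]
#3=t depends on [1:t]
#4=p depends on [3:t]
#5=t depends on [4:p]
#6=r depends on [2:r]
#7=t depends on [5:t]
#8=p depends on [7:t]
#9=p depends on [8:p]
sources: [0:r, 1:t]
N(rest) = Σ N(rest − s) over sources s of rest; N(one piece) = 1:
  size 1 → [6]=1  [9]=1
  size 2 → [2,6]=1  [6,9]=2  [8,9]=1
  size 3 → [0,2,6]=1  [2,6,9]=3  [6,8,9]=3  [7,8,9]=1
  size 4 → [0,2,6,9]=4  [2,6,8,9]=6  [5,7,8,9]=1  [6,7,8,9]=4
  size 5 → [0,2,6,8,9]=10  [2,6,7,8,9]=10  [4,5,7,8,9]=1  [5,6,7,8,9]=5
  size 6 → [0,2,6,7,8,9]=20  [2,5,6,7,8,9]=15  [3,4,5,7,8,9]=1  [4,5,6,7,8,9]=6
  size 7 → [0,2,5,6,7,8,9]=35  [1,3,4,5,7,8,9]=1  [2,4,5,6,7,8,9]=21  [3,4,5,6,7,8,9]=7
  size 8 → [0,2,4,5,6,7,8,9]=56  [1,3,4,5,6,7,8,9]=8  [2,3,4,5,6,7,8,9]=28
  first=0(r) contributes 36
  first=1(t) contributes 84
|[w]| = 120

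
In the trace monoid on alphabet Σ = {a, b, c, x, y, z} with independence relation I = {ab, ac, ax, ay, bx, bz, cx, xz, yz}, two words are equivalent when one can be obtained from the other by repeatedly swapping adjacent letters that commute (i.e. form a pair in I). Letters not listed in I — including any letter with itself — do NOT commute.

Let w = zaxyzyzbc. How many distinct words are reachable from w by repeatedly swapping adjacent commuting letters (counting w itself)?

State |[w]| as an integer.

70

0(z) covers ∅
1(a) covers 0:z
2(x) covers ∅
3(y) covers 2:x
4(z) covers 1:a
5(y) covers 3:y
6(z) covers 4:z
7(b) covers 5:y
8(c) covers 6:z, 7:b
floor of heap: 0:z, 2:x
completions by unplaced set U, small U first (add the entries for U minus each lowest piece of U):
  |U|=1: {8}:1
  |U|=2: {6,8}:1  {7,8}:1
  |U|=3: {4,6,8}:1  {5,7,8}:1  {6,7,8}:2
  |U|=4: {1,4,6,8}:1  {3,5,7,8}:1  {4,6,7,8}:3  {5,6,7,8}:3
  |U|=5: {0,1,4,6,8}:1  {1,4,6,7,8}:4  {2,3,5,7,8}:1  {3,5,6,7,8}:4  {4,5,6,7,8}:6
  |U|=6: {0,1,4,6,7,8}:5  {1,4,5,6,7,8}:10  {2,3,5,6,7,8}:5  {3,4,5,6,7,8}:10
  |U|=7: {0,1,4,5,6,7,8}:15  {1,3,4,5,6,7,8}:20  {2,3,4,5,6,7,8}:15
  start at 0(z): 35
  start at 2(x): 35
sum over floor = 70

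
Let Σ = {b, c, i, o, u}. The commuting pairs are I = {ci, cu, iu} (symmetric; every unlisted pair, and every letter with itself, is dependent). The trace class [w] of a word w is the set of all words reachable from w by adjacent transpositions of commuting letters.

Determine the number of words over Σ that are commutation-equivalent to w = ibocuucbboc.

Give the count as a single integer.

6

0(i) covers ∅
1(b) covers 0:i
2(o) covers 1:b
3(c) covers 2:o
4(u) covers 2:o
5(u) covers 4:u
6(c) covers 3:c
7(b) covers 5:u, 6:c
8(b) covers 7:b
9(o) covers 8:b
10(c) covers 9:o
floor of heap: 0:i
completions by unplaced set U, small U first (add the entries for U minus each lowest piece of U):
  |U|=1: {10}:1
  |U|=2: {9,10}:1
  |U|=3: {8,9,10}:1
  |U|=4: {7,8,9,10}:1
  |U|=5: {5,7,8,9,10}:1  {6,7,8,9,10}:1
  |U|=6: {3,6,7,8,9,10}:1  {4,5,7,8,9,10}:1  {5,6,7,8,9,10}:2
  |U|=7: {3,5,6,7,8,9,10}:3  {4,5,6,7,8,9,10}:3
  |U|=8: {3,4,5,6,7,8,9,10}:6
  |U|=9: {2,3,4,5,6,7,8,9,10}:6
  start at 0(i): 6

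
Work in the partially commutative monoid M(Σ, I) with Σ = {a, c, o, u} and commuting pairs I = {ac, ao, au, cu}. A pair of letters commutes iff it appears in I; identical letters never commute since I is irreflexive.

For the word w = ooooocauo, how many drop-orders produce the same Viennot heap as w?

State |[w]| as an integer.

18

drop 0:o onto floor
drop 1:o onto {0:o}
drop 2:o onto {1:o}
drop 3:o onto {2:o}
drop 4:o onto {3:o}
drop 5:c onto {4:o}
drop 6:a onto floor
drop 7:u onto {4:o}
drop 8:o onto {5:c, 7:u}
ground layer = {0:o, 6:a}
drop-orders for the pieces not yet dropped (sum over which currently-grounded one goes next):
  1 to go: {6} 1  {8} 1
  2 to go: {5,8} 1  {6,8} 2  {7,8} 1
  3 to go: {5,6,8} 3  {5,7,8} 2  {6,7,8} 3
  4 to go: {4,5,7,8} 2  {5,6,7,8} 8
  5 to go: {3,4,5,7,8} 2  {4,5,6,7,8} 10
  6 to go: {2,3,4,5,7,8} 2  {3,4,5,6,7,8} 12
  7 to go: {1,2,3,4,5,7,8} 2  {2,3,4,5,6,7,8} 14
  if 0:o drops first: 16 orders
  if 6:a drops first: 2 orders
heap linearizations: 18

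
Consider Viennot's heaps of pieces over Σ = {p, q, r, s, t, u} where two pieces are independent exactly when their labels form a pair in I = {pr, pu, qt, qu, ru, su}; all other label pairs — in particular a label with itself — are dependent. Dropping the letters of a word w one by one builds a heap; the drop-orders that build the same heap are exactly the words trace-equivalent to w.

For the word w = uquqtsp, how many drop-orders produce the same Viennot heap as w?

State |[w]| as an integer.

10

#0=u has no predecessor
#1=q has no predecessor
#2=u depends on [0:u]
#3=q depends on [1:q]
#4=t depends on [2:u]
#5=s depends on [3:q, 4:t]
#6=p depends on [5:s]
sources: [0:u, 1:q]
N(rest) = Σ N(rest − s) over sources s of rest; N(one piece) = 1:
  size 1 → [6]=1
  size 2 → [5,6]=1
  size 3 → [3,5,6]=1  [4,5,6]=1
  size 4 → [1,3,5,6]=1  [2,4,5,6]=1  [3,4,5,6]=2
  size 5 → [0,2,4,5,6]=1  [1,3,4,5,6]=3  [2,3,4,5,6]=3
  first=0(u) contributes 6
  first=1(q) contributes 4
|[w]| = 10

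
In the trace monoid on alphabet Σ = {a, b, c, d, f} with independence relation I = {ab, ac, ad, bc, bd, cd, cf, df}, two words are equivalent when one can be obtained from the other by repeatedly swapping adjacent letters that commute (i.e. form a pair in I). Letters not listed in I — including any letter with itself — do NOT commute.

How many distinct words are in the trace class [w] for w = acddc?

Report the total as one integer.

30

drop 0:a onto floor
drop 1:c onto floor
drop 2:d onto floor
drop 3:d onto {2:d}
drop 4:c onto {1:c}
ground layer = {0:a, 1:c, 2:d}
drop-orders for the pieces not yet dropped (sum over which currently-grounded one goes next):
  1 to go: {0} 1  {3} 1  {4} 1
  2 to go: {0,3} 2  {0,4} 2  {1,4} 1  {2,3} 1  {3,4} 2
  3 to go: {0,1,4} 3  {0,2,3} 3  {0,3,4} 6  {1,3,4} 3  {2,3,4} 3
  if 0:a drops first: 6 orders
  if 1:c drops first: 12 orders
  if 2:d drops first: 12 orders
heap linearizations: 30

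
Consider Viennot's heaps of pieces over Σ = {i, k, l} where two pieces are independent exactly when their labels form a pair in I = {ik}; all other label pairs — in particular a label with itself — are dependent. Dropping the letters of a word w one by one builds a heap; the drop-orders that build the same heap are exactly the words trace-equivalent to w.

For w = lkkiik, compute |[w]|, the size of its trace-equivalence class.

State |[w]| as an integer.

0(l) covers ∅
1(k) covers 0:l
2(k) covers 1:k
3(i) covers 0:l
4(i) covers 3:i
5(k) covers 2:k
floor of heap: 0:l
completions by unplaced set U, small U first (add the entries for U minus each lowest piece of U):
  |U|=1: {4}:1  {5}:1
  |U|=2: {2,5}:1  {3,4}:1  {4,5}:2
  |U|=3: {1,2,5}:1  {2,4,5}:3  {3,4,5}:3
  |U|=4: {1,2,4,5}:4  {2,3,4,5}:6
  start at 0(l): 10

10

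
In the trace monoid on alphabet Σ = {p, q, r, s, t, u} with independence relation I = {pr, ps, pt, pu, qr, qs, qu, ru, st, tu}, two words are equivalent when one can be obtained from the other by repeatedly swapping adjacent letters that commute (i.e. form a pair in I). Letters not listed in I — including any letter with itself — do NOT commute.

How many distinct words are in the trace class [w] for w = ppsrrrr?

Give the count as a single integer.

piece 0:p — minimal
piece 1:p rests on {0:p}
piece 2:s — minimal
piece 3:r rests on {2:s}
piece 4:r rests on {3:r}
piece 5:r rests on {4:r}
piece 6:r rests on {5:r}
minimal pieces: {0:p, 2:s}
ways to finish when only these pieces remain (= sum over removing one remaining piece with nothing left below it):
  1 left: {1}→1  {6}→1
  2 left: {0,1}→1  {1,6}→2  {5,6}→1
  3 left: {0,1,6}→3  {1,5,6}→3  {4,5,6}→1
  4 left: {0,1,5,6}→6  {1,4,5,6}→4  {3,4,5,6}→1
  5 left: {0,1,4,5,6}→10  {1,3,4,5,6}→5  {2,3,4,5,6}→1
  placing 0:p first → 6 extensions
  placing 2:s first → 15 extensions
total linear extensions = 21

21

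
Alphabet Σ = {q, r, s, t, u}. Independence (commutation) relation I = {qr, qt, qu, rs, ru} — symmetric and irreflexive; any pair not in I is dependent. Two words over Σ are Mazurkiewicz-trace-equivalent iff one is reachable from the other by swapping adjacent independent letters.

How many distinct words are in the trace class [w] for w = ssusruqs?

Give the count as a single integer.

#0=s has no predecessor
#1=s depends on [0:s]
#2=u depends on [1:s]
#3=s depends on [2:u]
#4=r has no predecessor
#5=u depends on [3:s]
#6=q depends on [3:s]
#7=s depends on [5:u, 6:q]
sources: [0:s, 4:r]
N(rest) = Σ N(rest − s) over sources s of rest; N(one piece) = 1:
  size 1 → [4]=1  [7]=1
  size 2 → [4,7]=2  [5,7]=1  [6,7]=1
  size 3 → [4,5,7]=3  [4,6,7]=3  [5,6,7]=2
  size 4 → [3,5,6,7]=2  [4,5,6,7]=8
  size 5 → [2,3,5,6,7]=2  [3,4,5,6,7]=10
  size 6 → [1,2,3,5,6,7]=2  [2,3,4,5,6,7]=12
  first=0(s) contributes 14
  first=4(r) contributes 2
|[w]| = 16

16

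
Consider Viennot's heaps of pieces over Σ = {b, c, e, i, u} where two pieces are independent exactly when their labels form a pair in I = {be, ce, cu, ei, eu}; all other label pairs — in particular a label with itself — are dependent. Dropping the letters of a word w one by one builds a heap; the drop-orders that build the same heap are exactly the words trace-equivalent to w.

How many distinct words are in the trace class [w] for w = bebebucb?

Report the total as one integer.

56

#0=b has no predecessor
#1=e has no predecessor
#2=b depends on [0:b]
#3=e depends on [1:e]
#4=b depends on [2:b]
#5=u depends on [4:b]
#6=c depends on [4:b]
#7=b depends on [5:u, 6:c]
sources: [0:b, 1:e]
N(rest) = Σ N(rest − s) over sources s of rest; N(one piece) = 1:
  size 1 → [3]=1  [7]=1
  size 2 → [1,3]=1  [3,7]=2  [5,7]=1  [6,7]=1
  size 3 → [1,3,7]=3  [3,5,7]=3  [3,6,7]=3  [5,6,7]=2
  size 4 → [1,3,5,7]=6  [1,3,6,7]=6  [3,5,6,7]=8  [4,5,6,7]=2
  size 5 → [1,3,5,6,7]=20  [2,4,5,6,7]=2  [3,4,5,6,7]=10
  size 6 → [0,2,4,5,6,7]=2  [1,3,4,5,6,7]=30  [2,3,4,5,6,7]=12
  first=0(b) contributes 42
  first=1(e) contributes 14
|[w]| = 56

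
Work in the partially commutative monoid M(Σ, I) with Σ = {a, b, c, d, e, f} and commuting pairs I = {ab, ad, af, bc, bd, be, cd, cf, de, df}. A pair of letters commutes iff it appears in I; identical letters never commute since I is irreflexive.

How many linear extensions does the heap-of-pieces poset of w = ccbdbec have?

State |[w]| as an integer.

#0=c has no predecessor
#1=c depends on [0:c]
#2=b has no predecessor
#3=d has no predecessor
#4=b depends on [2:b]
#5=e depends on [1:c]
#6=c depends on [5:e]
sources: [0:c, 2:b, 3:d]
N(rest) = Σ N(rest − s) over sources s of rest; N(one piece) = 1:
  size 1 → [3]=1  [4]=1  [6]=1
  size 2 → [2,4]=1  [3,4]=2  [3,6]=2  [4,6]=2  [5,6]=1
  size 3 → [1,5,6]=1  [2,3,4]=3  [2,4,6]=3  [3,4,6]=6  [3,5,6]=3  [4,5,6]=3
  size 4 → [0,1,5,6]=1  [1,3,5,6]=4  [1,4,5,6]=4  [2,3,4,6]=12  [2,4,5,6]=6  [3,4,5,6]=12
  size 5 → [0,1,3,5,6]=5  [0,1,4,5,6]=5  [1,2,4,5,6]=10  [1,3,4,5,6]=20  [2,3,4,5,6]=30
  first=0(c) contributes 60
  first=2(b) contributes 30
  first=3(d) contributes 15
|[w]| = 105

105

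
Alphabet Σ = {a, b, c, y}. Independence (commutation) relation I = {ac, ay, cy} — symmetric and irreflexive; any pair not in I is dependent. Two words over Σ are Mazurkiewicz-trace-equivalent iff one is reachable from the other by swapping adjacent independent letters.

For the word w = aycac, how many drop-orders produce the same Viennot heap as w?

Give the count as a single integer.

piece 0:a — minimal
piece 1:y — minimal
piece 2:c — minimal
piece 3:a rests on {0:a}
piece 4:c rests on {2:c}
minimal pieces: {0:a, 1:y, 2:c}
ways to finish when only these pieces remain (= sum over removing one remaining piece with nothing left below it):
  1 left: {1}→1  {3}→1  {4}→1
  2 left: {0,3}→1  {1,3}→2  {1,4}→2  {2,4}→1  {3,4}→2
  3 left: {0,1,3}→3  {0,3,4}→3  {1,2,4}→3  {1,3,4}→6  {2,3,4}→3
  placing 0:a first → 12 extensions
  placing 1:y first → 6 extensions
  placing 2:c first → 12 extensions
total linear extensions = 30

30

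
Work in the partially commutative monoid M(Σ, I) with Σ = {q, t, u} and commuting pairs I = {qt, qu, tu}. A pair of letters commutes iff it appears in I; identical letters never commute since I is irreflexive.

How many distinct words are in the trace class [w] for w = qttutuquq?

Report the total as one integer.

0(q) covers ∅
1(t) covers ∅
2(t) covers 1:t
3(u) covers ∅
4(t) covers 2:t
5(u) covers 3:u
6(q) covers 0:q
7(u) covers 5:u
8(q) covers 6:q
floor of heap: 0:q, 1:t, 3:u
completions by unplaced set U, small U first (add the entries for U minus each lowest piece of U):
  |U|=1: {4}:1  {7}:1  {8}:1
  |U|=2: {2,4}:1  {4,7}:2  {4,8}:2  {5,7}:1  {6,8}:1  {7,8}:2
  |U|=3: {0,6,8}:1  {1,2,4}:1  {2,4,7}:3  {2,4,8}:3  {3,5,7}:1  {4,5,7}:3  {4,6,8}:3  {4,7,8}:6  {5,7,8}:3  {6,7,8}:3
  |U|=4: {0,4,6,8}:4  {0,6,7,8}:4  {1,2,4,7}:4  {1,2,4,8}:4  {2,4,5,7}:6  {2,4,6,8}:6  {2,4,7,8}:12  {3,4,5,7}:4  {3,5,7,8}:4  {4,5,7,8}:12  {4,6,7,8}:12  {5,6,7,8}:6
  |U|=5: {0,2,4,6,8}:10  {0,4,6,7,8}:20  {0,5,6,7,8}:10  {1,2,4,5,7}:10  {1,2,4,6,8}:10  {1,2,4,7,8}:20  {2,3,4,5,7}:10  {2,4,5,7,8}:30  {2,4,6,7,8}:30  {3,4,5,7,8}:20  {3,5,6,7,8}:10  {4,5,6,7,8}:30
  |U|=6: {0,1,2,4,6,8}:20  {0,2,4,6,7,8}:60  {0,3,5,6,7,8}:20  {0,4,5,6,7,8}:60  {1,2,3,4,5,7}:20  {1,2,4,5,7,8}:60  {1,2,4,6,7,8}:60  {2,3,4,5,7,8}:60  {2,4,5,6,7,8}:90  {3,4,5,6,7,8}:60
  |U|=7: {0,1,2,4,6,7,8}:140  {0,2,4,5,6,7,8}:210  {0,3,4,5,6,7,8}:140  {1,2,3,4,5,7,8}:140  {1,2,4,5,6,7,8}:210  {2,3,4,5,6,7,8}:210
  start at 0(q): 560
  start at 1(t): 560
  start at 3(u): 560
sum over floor = 1680

1680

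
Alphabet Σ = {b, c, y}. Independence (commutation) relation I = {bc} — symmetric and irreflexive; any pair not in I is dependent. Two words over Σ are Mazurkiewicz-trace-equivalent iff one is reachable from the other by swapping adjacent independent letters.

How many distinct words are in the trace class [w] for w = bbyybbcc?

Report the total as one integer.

6

drop 0:b onto floor
drop 1:b onto {0:b}
drop 2:y onto {1:b}
drop 3:y onto {2:y}
drop 4:b onto {3:y}
drop 5:b onto {4:b}
drop 6:c onto {3:y}
drop 7:c onto {6:c}
ground layer = {0:b}
drop-orders for the pieces not yet dropped (sum over which currently-grounded one goes next):
  1 to go: {5} 1  {7} 1
  2 to go: {4,5} 1  {5,7} 2  {6,7} 1
  3 to go: {4,5,7} 3  {5,6,7} 3
  4 to go: {4,5,6,7} 6
  5 to go: {3,4,5,6,7} 6
  6 to go: {2,3,4,5,6,7} 6
  if 0:b drops first: 6 orders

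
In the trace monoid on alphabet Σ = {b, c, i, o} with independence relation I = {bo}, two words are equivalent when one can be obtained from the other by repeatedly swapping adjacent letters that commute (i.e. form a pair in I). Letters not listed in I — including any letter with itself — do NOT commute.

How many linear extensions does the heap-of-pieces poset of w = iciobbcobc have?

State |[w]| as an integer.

0(i) covers ∅
1(c) covers 0:i
2(i) covers 1:c
3(o) covers 2:i
4(b) covers 2:i
5(b) covers 4:b
6(c) covers 3:o, 5:b
7(o) covers 6:c
8(b) covers 6:c
9(c) covers 7:o, 8:b
floor of heap: 0:i
completions by unplaced set U, small U first (add the entries for U minus each lowest piece of U):
  |U|=1: {9}:1
  |U|=2: {7,9}:1  {8,9}:1
  |U|=3: {7,8,9}:2
  |U|=4: {6,7,8,9}:2
  |U|=5: {3,6,7,8,9}:2  {5,6,7,8,9}:2
  |U|=6: {3,5,6,7,8,9}:4  {4,5,6,7,8,9}:2
  |U|=7: {3,4,5,6,7,8,9}:6
  |U|=8: {2,3,4,5,6,7,8,9}:6
  start at 0(i): 6

6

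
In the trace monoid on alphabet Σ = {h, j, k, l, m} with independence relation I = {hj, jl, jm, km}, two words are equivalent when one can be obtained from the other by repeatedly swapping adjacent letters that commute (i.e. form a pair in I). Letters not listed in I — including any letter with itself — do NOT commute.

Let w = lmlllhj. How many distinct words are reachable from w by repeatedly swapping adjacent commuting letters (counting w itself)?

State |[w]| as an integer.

7

0(l) covers ∅
1(m) covers 0:l
2(l) covers 1:m
3(l) covers 2:l
4(l) covers 3:l
5(h) covers 4:l
6(j) covers ∅
floor of heap: 0:l, 6:j
completions by unplaced set U, small U first (add the entries for U minus each lowest piece of U):
  |U|=1: {5}:1  {6}:1
  |U|=2: {4,5}:1  {5,6}:2
  |U|=3: {3,4,5}:1  {4,5,6}:3
  |U|=4: {2,3,4,5}:1  {3,4,5,6}:4
  |U|=5: {1,2,3,4,5}:1  {2,3,4,5,6}:5
  start at 0(l): 6
  start at 6(j): 1
sum over floor = 7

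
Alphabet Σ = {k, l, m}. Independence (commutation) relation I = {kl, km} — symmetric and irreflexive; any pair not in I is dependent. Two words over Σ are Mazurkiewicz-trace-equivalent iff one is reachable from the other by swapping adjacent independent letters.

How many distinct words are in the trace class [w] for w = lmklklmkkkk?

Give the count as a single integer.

piece 0:l — minimal
piece 1:m rests on {0:l}
piece 2:k — minimal
piece 3:l rests on {1:m}
piece 4:k rests on {2:k}
piece 5:l rests on {3:l}
piece 6:m rests on {5:l}
piece 7:k rests on {4:k}
piece 8:k rests on {7:k}
piece 9:k rests on {8:k}
piece 10:k rests on {9:k}
minimal pieces: {0:l, 2:k}
ways to finish when only these pieces remain (= sum over removing one remaining piece with nothing left below it):
  1 left: {6}→1  {10}→1
  2 left: {5,6}→1  {6,10}→2  {9,10}→1
  3 left: {3,5,6}→1  {5,6,10}→3  {6,9,10}→3  {8,9,10}→1
  4 left: {1,3,5,6}→1  {3,5,6,10}→4  {5,6,9,10}→6  {6,8,9,10}→4  {7,8,9,10}→1
  5 left: {0,1,3,5,6}→1  {1,3,5,6,10}→5  {3,5,6,9,10}→10  {4,7,8,9,10}→1  {5,6,8,9,10}→10  {6,7,8,9,10}→5
  6 left: {0,1,3,5,6,10}→6  {1,3,5,6,9,10}→15  {2,4,7,8,9,10}→1  {3,5,6,8,9,10}→20  {4,6,7,8,9,10}→6  {5,6,7,8,9,10}→15
  7 left: {0,1,3,5,6,9,10}→21  {1,3,5,6,8,9,10}→35  {2,4,6,7,8,9,10}→7  {3,5,6,7,8,9,10}→35  {4,5,6,7,8,9,10}→21
  8 left: {0,1,3,5,6,8,9,10}→56  {1,3,5,6,7,8,9,10}→70  {2,4,5,6,7,8,9,10}→28  {3,4,5,6,7,8,9,10}→56
  9 left: {0,1,3,5,6,7,8,9,10}→126  {1,3,4,5,6,7,8,9,10}→126  {2,3,4,5,6,7,8,9,10}→84
  placing 0:l first → 210 extensions
  placing 2:k first → 252 extensions
total linear extensions = 462

462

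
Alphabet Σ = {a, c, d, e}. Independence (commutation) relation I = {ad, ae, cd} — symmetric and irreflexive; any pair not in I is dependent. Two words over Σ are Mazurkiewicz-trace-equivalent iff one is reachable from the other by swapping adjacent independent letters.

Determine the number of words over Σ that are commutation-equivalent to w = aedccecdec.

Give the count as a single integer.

14

piece 0:a — minimal
piece 1:e — minimal
piece 2:d rests on {1:e}
piece 3:c rests on {0:a, 1:e}
piece 4:c rests on {3:c}
piece 5:e rests on {2:d, 4:c}
piece 6:c rests on {5:e}
piece 7:d rests on {5:e}
piece 8:e rests on {6:c, 7:d}
piece 9:c rests on {8:e}
minimal pieces: {0:a, 1:e}
ways to finish when only these pieces remain (= sum over removing one remaining piece with nothing left below it):
  1 left: {9}→1
  2 left: {8,9}→1
  3 left: {6,8,9}→1  {7,8,9}→1
  4 left: {6,7,8,9}→2
  5 left: {5,6,7,8,9}→2
  6 left: {2,5,6,7,8,9}→2  {4,5,6,7,8,9}→2
  7 left: {2,4,5,6,7,8,9}→4  {3,4,5,6,7,8,9}→2
  8 left: {0,3,4,5,6,7,8,9}→2  {2,3,4,5,6,7,8,9}→6
  placing 0:a first → 6 extensions
  placing 1:e first → 8 extensions
total linear extensions = 14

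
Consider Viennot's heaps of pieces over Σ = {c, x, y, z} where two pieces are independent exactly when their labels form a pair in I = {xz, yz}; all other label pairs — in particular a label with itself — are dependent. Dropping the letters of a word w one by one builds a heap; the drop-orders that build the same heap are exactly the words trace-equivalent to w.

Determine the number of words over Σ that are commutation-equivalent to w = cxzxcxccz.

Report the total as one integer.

drop 0:c onto floor
drop 1:x onto {0:c}
drop 2:z onto {0:c}
drop 3:x onto {1:x}
drop 4:c onto {2:z, 3:x}
drop 5:x onto {4:c}
drop 6:c onto {5:x}
drop 7:c onto {6:c}
drop 8:z onto {7:c}
ground layer = {0:c}
drop-orders for the pieces not yet dropped (sum over which currently-grounded one goes next):
  1 to go: {8} 1
  2 to go: {7,8} 1
  3 to go: {6,7,8} 1
  4 to go: {5,6,7,8} 1
  5 to go: {4,5,6,7,8} 1
  6 to go: {2,4,5,6,7,8} 1  {3,4,5,6,7,8} 1
  7 to go: {1,3,4,5,6,7,8} 1  {2,3,4,5,6,7,8} 2
  if 0:c drops first: 3 orders

3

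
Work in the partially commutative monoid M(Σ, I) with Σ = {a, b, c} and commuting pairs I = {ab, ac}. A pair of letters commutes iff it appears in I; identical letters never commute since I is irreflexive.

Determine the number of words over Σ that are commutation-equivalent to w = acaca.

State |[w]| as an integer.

0(a) covers ∅
1(c) covers ∅
2(a) covers 0:a
3(c) covers 1:c
4(a) covers 2:a
floor of heap: 0:a, 1:c
completions by unplaced set U, small U first (add the entries for U minus each lowest piece of U):
  |U|=1: {3}:1  {4}:1
  |U|=2: {1,3}:1  {2,4}:1  {3,4}:2
  |U|=3: {0,2,4}:1  {1,3,4}:3  {2,3,4}:3
  start at 0(a): 6
  start at 1(c): 4
sum over floor = 10

10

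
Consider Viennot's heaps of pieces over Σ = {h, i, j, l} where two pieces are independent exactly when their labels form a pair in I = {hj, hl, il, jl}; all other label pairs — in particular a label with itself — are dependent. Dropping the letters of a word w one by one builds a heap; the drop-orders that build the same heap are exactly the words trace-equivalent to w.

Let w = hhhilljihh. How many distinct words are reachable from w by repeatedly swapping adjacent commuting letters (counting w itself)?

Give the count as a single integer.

0(h) covers ∅
1(h) covers 0:h
2(h) covers 1:h
3(i) covers 2:h
4(l) covers ∅
5(l) covers 4:l
6(j) covers 3:i
7(i) covers 6:j
8(h) covers 7:i
9(h) covers 8:h
floor of heap: 0:h, 4:l
completions by unplaced set U, small U first (add the entries for U minus each lowest piece of U):
  |U|=1: {5}:1  {9}:1
  |U|=2: {4,5}:1  {5,9}:2  {8,9}:1
  |U|=3: {4,5,9}:3  {5,8,9}:3  {7,8,9}:1
  |U|=4: {4,5,8,9}:6  {5,7,8,9}:4  {6,7,8,9}:1
  |U|=5: {3,6,7,8,9}:1  {4,5,7,8,9}:10  {5,6,7,8,9}:5
  |U|=6: {2,3,6,7,8,9}:1  {3,5,6,7,8,9}:6  {4,5,6,7,8,9}:15
  |U|=7: {1,2,3,6,7,8,9}:1  {2,3,5,6,7,8,9}:7  {3,4,5,6,7,8,9}:21
  |U|=8: {0,1,2,3,6,7,8,9}:1  {1,2,3,5,6,7,8,9}:8  {2,3,4,5,6,7,8,9}:28
  start at 0(h): 36
  start at 4(l): 9
sum over floor = 45

45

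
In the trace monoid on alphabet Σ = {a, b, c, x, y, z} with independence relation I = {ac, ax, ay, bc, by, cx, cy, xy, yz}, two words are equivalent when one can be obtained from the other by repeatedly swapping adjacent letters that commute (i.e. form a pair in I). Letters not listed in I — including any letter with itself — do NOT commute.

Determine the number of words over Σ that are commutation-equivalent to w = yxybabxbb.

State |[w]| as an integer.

36

drop 0:y onto floor
drop 1:x onto floor
drop 2:y onto {0:y}
drop 3:b onto {1:x}
drop 4:a onto {3:b}
drop 5:b onto {4:a}
drop 6:x onto {5:b}
drop 7:b onto {6:x}
drop 8:b onto {7:b}
ground layer = {0:y, 1:x}
drop-orders for the pieces not yet dropped (sum over which currently-grounded one goes next):
  1 to go: {2} 1  {8} 1
  2 to go: {0,2} 1  {2,8} 2  {7,8} 1
  3 to go: {0,2,8} 3  {2,7,8} 3  {6,7,8} 1
  4 to go: {0,2,7,8} 6  {2,6,7,8} 4  {5,6,7,8} 1
  5 to go: {0,2,6,7,8} 10  {2,5,6,7,8} 5  {4,5,6,7,8} 1
  6 to go: {0,2,5,6,7,8} 15  {2,4,5,6,7,8} 6  {3,4,5,6,7,8} 1
  7 to go: {0,2,4,5,6,7,8} 21  {1,3,4,5,6,7,8} 1  {2,3,4,5,6,7,8} 7
  if 0:y drops first: 8 orders
  if 1:x drops first: 28 orders
heap linearizations: 36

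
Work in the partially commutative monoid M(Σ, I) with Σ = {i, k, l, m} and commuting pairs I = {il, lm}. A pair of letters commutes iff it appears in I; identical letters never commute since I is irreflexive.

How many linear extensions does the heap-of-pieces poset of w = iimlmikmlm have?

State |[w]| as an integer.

18

piece 0:i — minimal
piece 1:i rests on {0:i}
piece 2:m rests on {1:i}
piece 3:l — minimal
piece 4:m rests on {2:m}
piece 5:i rests on {4:m}
piece 6:k rests on {3:l, 5:i}
piece 7:m rests on {6:k}
piece 8:l rests on {6:k}
piece 9:m rests on {7:m}
minimal pieces: {0:i, 3:l}
ways to finish when only these pieces remain (= sum over removing one remaining piece with nothing left below it):
  1 left: {8}→1  {9}→1
  2 left: {7,9}→1  {8,9}→2
  3 left: {7,8,9}→3
  4 left: {6,7,8,9}→3
  5 left: {3,6,7,8,9}→3  {5,6,7,8,9}→3
  6 left: {3,5,6,7,8,9}→6  {4,5,6,7,8,9}→3
  7 left: {2,4,5,6,7,8,9}→3  {3,4,5,6,7,8,9}→9
  8 left: {1,2,4,5,6,7,8,9}→3  {2,3,4,5,6,7,8,9}→12
  placing 0:i first → 15 extensions
  placing 3:l first → 3 extensions
total linear extensions = 18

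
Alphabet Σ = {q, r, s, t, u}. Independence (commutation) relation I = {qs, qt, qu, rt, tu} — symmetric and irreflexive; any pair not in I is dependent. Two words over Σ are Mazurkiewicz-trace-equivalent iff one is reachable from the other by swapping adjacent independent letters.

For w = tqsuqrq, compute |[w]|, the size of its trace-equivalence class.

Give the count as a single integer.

0(t) covers ∅
1(q) covers ∅
2(s) covers 0:t
3(u) covers 2:s
4(q) covers 1:q
5(r) covers 3:u, 4:q
6(q) covers 5:r
floor of heap: 0:t, 1:q
completions by unplaced set U, small U first (add the entries for U minus each lowest piece of U):
  |U|=1: {6}:1
  |U|=2: {5,6}:1
  |U|=3: {3,5,6}:1  {4,5,6}:1
  |U|=4: {1,4,5,6}:1  {2,3,5,6}:1  {3,4,5,6}:2
  |U|=5: {0,2,3,5,6}:1  {1,3,4,5,6}:3  {2,3,4,5,6}:3
  start at 0(t): 6
  start at 1(q): 4
sum over floor = 10

10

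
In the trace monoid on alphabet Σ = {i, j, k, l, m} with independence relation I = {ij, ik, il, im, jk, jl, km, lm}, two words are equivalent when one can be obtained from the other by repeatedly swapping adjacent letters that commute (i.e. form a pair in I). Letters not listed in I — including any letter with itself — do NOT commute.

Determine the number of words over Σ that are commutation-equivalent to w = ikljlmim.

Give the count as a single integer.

560

piece 0:i — minimal
piece 1:k — minimal
piece 2:l rests on {1:k}
piece 3:j — minimal
piece 4:l rests on {2:l}
piece 5:m rests on {3:j}
piece 6:i rests on {0:i}
piece 7:m rests on {5:m}
minimal pieces: {0:i, 1:k, 3:j}
ways to finish when only these pieces remain (= sum over removing one remaining piece with nothing left below it):
  1 left: {4}→1  {6}→1  {7}→1
  2 left: {0,6}→1  {2,4}→1  {4,6}→2  {4,7}→2  {5,7}→1  {6,7}→2
  3 left: {0,4,6}→3  {0,6,7}→3  {1,2,4}→1  {2,4,6}→3  {2,4,7}→3  {3,5,7}→1  {4,5,7}→3  {4,6,7}→6  {5,6,7}→3
  4 left: {0,2,4,6}→6  {0,4,6,7}→12  {0,5,6,7}→6  {1,2,4,6}→4  {1,2,4,7}→4  {2,4,5,7}→6  {2,4,6,7}→12  {3,4,5,7}→4  {3,5,6,7}→4  {4,5,6,7}→12
  5 left: {0,1,2,4,6}→10  {0,2,4,6,7}→30  {0,3,5,6,7}→10  {0,4,5,6,7}→30  {1,2,4,5,7}→10  {1,2,4,6,7}→20  {2,3,4,5,7}→10  {2,4,5,6,7}→30  {3,4,5,6,7}→20
  6 left: {0,1,2,4,6,7}→60  {0,2,4,5,6,7}→90  {0,3,4,5,6,7}→60  {1,2,3,4,5,7}→20  {1,2,4,5,6,7}→60  {2,3,4,5,6,7}→60
  placing 0:i first → 140 extensions
  placing 1:k first → 210 extensions
  placing 3:j first → 210 extensions
total linear extensions = 560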